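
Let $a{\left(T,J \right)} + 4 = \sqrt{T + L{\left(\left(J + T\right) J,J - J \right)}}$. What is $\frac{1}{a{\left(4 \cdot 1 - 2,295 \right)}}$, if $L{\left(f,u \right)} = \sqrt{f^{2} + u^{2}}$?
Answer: $\frac{4}{87601} + \frac{\sqrt{87617}}{87601} \approx 0.0034246$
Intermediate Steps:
$a{\left(T,J \right)} = -4 + \sqrt{T + \sqrt{J^{2} \left(J + T\right)^{2}}}$ ($a{\left(T,J \right)} = -4 + \sqrt{T + \sqrt{\left(\left(J + T\right) J\right)^{2} + \left(J - J\right)^{2}}} = -4 + \sqrt{T + \sqrt{\left(J \left(J + T\right)\right)^{2} + 0^{2}}} = -4 + \sqrt{T + \sqrt{J^{2} \left(J + T\right)^{2} + 0}} = -4 + \sqrt{T + \sqrt{J^{2} \left(J + T\right)^{2}}}$)
$\frac{1}{a{\left(4 \cdot 1 - 2,295 \right)}} = \frac{1}{-4 + \sqrt{\left(4 \cdot 1 - 2\right) + \sqrt{295^{2} \left(295 + \left(4 \cdot 1 - 2\right)\right)^{2}}}} = \frac{1}{-4 + \sqrt{\left(4 - 2\right) + \sqrt{87025 \left(295 + \left(4 - 2\right)\right)^{2}}}} = \frac{1}{-4 + \sqrt{2 + \sqrt{87025 \left(295 + 2\right)^{2}}}} = \frac{1}{-4 + \sqrt{2 + \sqrt{87025 \cdot 297^{2}}}} = \frac{1}{-4 + \sqrt{2 + \sqrt{87025 \cdot 88209}}} = \frac{1}{-4 + \sqrt{2 + \sqrt{7676388225}}} = \frac{1}{-4 + \sqrt{2 + 87615}} = \frac{1}{-4 + \sqrt{87617}}$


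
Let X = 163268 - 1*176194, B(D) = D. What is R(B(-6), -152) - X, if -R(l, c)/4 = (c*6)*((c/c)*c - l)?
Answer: -519682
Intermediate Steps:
X = -12926 (X = 163268 - 176194 = -12926)
R(l, c) = -24*c*(c - l) (R(l, c) = -4*c*6*((c/c)*c - l) = -4*6*c*(1*c - l) = -4*6*c*(c - l) = -24*c*(c - l))
R(B(-6), -152) - X = 24*(-152)*(-6 - 1*(-152)) - 1*(-12926) = 24*(-152)*(-6 + 152) + 12926 = 24*(-152)*146 + 12926 = -532608 + 12926 = -519682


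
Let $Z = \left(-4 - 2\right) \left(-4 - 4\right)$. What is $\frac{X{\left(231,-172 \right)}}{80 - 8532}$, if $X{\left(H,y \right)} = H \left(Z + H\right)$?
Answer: $- \frac{64449}{8452} \approx -7.6253$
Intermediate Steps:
$Z = 48$ ($Z = \left(-6\right) \left(-8\right) = 48$)
$X{\left(H,y \right)} = H \left(48 + H\right)$
$\frac{X{\left(231,-172 \right)}}{80 - 8532} = \frac{231 \left(48 + 231\right)}{80 - 8532} = \frac{231 \cdot 279}{80 - 8532} = \frac{64449}{-8452} = 64449 \left(- \frac{1}{8452}\right) = - \frac{64449}{8452}$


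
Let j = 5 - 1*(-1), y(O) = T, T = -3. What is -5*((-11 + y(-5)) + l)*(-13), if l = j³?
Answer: 13130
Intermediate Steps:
y(O) = -3
j = 6 (j = 5 + 1 = 6)
l = 216 (l = 6³ = 216)
-5*((-11 + y(-5)) + l)*(-13) = -5*((-11 - 3) + 216)*(-13) = -5*(-14 + 216)*(-13) = -5*202*(-13) = -1010*(-13) = 13130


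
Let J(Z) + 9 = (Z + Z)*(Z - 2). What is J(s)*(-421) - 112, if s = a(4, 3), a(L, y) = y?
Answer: 1151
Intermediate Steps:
s = 3
J(Z) = -9 + 2*Z*(-2 + Z) (J(Z) = -9 + (Z + Z)*(Z - 2) = -9 + (2*Z)*(-2 + Z) = -9 + 2*Z*(-2 + Z))
J(s)*(-421) - 112 = (-9 - 4*3 + 2*3²)*(-421) - 112 = (-9 - 12 + 2*9)*(-421) - 112 = (-9 - 12 + 18)*(-421) - 112 = -3*(-421) - 112 = 1263 - 112 = 1151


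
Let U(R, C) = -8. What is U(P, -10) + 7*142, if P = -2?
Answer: 986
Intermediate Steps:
U(P, -10) + 7*142 = -8 + 7*142 = -8 + 994 = 986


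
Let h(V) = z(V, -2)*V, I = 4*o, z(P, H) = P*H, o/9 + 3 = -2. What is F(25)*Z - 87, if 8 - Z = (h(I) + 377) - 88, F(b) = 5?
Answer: 322508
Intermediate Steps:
o = -45 (o = -27 + 9*(-2) = -27 - 18 = -45)
z(P, H) = H*P
I = -180 (I = 4*(-45) = -180)
h(V) = -2*V**2 (h(V) = (-2*V)*V = -2*V**2)
Z = 64519 (Z = 8 - ((-2*(-180)**2 + 377) - 88) = 8 - ((-2*32400 + 377) - 88) = 8 - ((-64800 + 377) - 88) = 8 - (-64423 - 88) = 8 - 1*(-64511) = 8 + 64511 = 64519)
F(25)*Z - 87 = 5*64519 - 87 = 322595 - 87 = 322508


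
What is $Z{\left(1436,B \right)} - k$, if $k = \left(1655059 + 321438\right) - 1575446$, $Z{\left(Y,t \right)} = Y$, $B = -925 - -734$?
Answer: $-399615$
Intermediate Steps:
$B = -191$ ($B = -925 + 734 = -191$)
$k = 401051$ ($k = 1976497 - 1575446 = 401051$)
$Z{\left(1436,B \right)} - k = 1436 - 401051 = -399615$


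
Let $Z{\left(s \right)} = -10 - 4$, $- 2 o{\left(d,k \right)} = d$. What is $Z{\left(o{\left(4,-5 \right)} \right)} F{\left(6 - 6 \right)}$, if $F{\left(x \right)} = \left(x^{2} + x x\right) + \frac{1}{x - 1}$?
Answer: $14$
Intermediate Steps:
$o{\left(d,k \right)} = - \frac{d}{2}$
$Z{\left(s \right)} = -14$ ($Z{\left(s \right)} = -10 - 4 = -14$)
$F{\left(x \right)} = \frac{1}{-1 + x} + 2 x^{2}$ ($F{\left(x \right)} = \left(x^{2} + x^{2}\right) + \frac{1}{-1 + x} = 2 x^{2} + \frac{1}{-1 + x} = \frac{1}{-1 + x} + 2 x^{2}$)
$Z{\left(o{\left(4,-5 \right)} \right)} F{\left(6 - 6 \right)} = - 14 \frac{1 - 2 \left(6 - 6\right)^{2} + 2 \left(6 - 6\right)^{3}}{-1 + \left(6 - 6\right)} = - 14 \frac{1 - 2 \cdot 0^{2} + 2 \cdot 0^{3}}{-1 + 0} = - 14 \frac{1 - 0 + 2 \cdot 0}{-1} = - 14 \left(- (1 + 0 + 0)\right) = - 14 \left(\left(-1\right) 1\right) = \left(-14\right) \left(-1\right) = 14$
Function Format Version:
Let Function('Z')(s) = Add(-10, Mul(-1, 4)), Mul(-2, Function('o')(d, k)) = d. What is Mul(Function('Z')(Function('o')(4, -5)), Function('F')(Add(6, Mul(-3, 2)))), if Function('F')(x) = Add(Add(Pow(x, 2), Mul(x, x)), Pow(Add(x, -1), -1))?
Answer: 14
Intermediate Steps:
Function('o')(d, k) = Mul(Rational(-1, 2), d)
Function('Z')(s) = -14 (Function('Z')(s) = Add(-10, -4) = -14)
Function('F')(x) = Add(Pow(Add(-1, x), -1), Mul(2, Pow(x, 2))) (Function('F')(x) = Add(Add(Pow(x, 2), Pow(x, 2)), Pow(Add(-1, x), -1)) = Add(Mul(2, Pow(x, 2)), Pow(Add(-1, x), -1)) = Add(Pow(Add(-1, x), -1), Mul(2, Pow(x, 2))))
Mul(Function('Z')(Function('o')(4, -5)), Function('F')(Add(6, Mul(-3, 2)))) = Mul(-14, Mul(Pow(Add(-1, Add(6, Mul(-3, 2))), -1), Add(1, Mul(-2, Pow(Add(6, Mul(-3, 2)), 2)), Mul(2, Pow(Add(6, Mul(-3, 2)), 3))))) = Mul(-14, Mul(Pow(Add(-1, Add(6, -6)), -1), Add(1, Mul(-2, Pow(Add(6, -6), 2)), Mul(2, Pow(Add(6, -6), 3))))) = Mul(-14, Mul(Pow(Add(-1, 0), -1), Add(1, Mul(-2, Pow(0, 2)), Mul(2, Pow(0, 3))))) = Mul(-14, Mul(Pow(-1, -1), Add(1, Mul(-2, 0), Mul(2, 0)))) = Mul(-14, Mul(-1, Add(1, 0, 0))) = Mul(-14, Mul(-1, 1)) = Mul(-14, -1) = 14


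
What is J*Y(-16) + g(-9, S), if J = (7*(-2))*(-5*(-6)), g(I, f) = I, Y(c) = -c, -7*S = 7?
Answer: -6729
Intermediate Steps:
S = -1 (S = -1/7*7 = -1)
J = -420 (J = -14*30 = -420)
J*Y(-16) + g(-9, S) = -(-420)*(-16) - 9 = -420*16 - 9 = -6720 - 9 = -6729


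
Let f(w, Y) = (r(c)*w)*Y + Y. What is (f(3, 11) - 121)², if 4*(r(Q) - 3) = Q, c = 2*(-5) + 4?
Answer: 14641/4 ≈ 3660.3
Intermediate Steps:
c = -6 (c = -10 + 4 = -6)
r(Q) = 3 + Q/4
f(w, Y) = Y + 3*Y*w/2 (f(w, Y) = ((3 + (¼)*(-6))*w)*Y + Y = ((3 - 3/2)*w)*Y + Y = (3*w/2)*Y + Y = 3*Y*w/2 + Y = Y + 3*Y*w/2)
(f(3, 11) - 121)² = ((½)*11*(2 + 3*3) - 121)² = ((½)*11*(2 + 9) - 121)² = ((½)*11*11 - 121)² = (121/2 - 121)² = (-121/2)² = 14641/4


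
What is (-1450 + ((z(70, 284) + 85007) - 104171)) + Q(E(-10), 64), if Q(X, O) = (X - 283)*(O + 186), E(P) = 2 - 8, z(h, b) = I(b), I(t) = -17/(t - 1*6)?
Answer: -25816209/278 ≈ -92864.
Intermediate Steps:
I(t) = -17/(-6 + t) (I(t) = -17/(t - 6) = -17/(-6 + t))
z(h, b) = -17/(-6 + b)
E(P) = -6
Q(X, O) = (-283 + X)*(186 + O)
(-1450 + ((z(70, 284) + 85007) - 104171)) + Q(E(-10), 64) = (-1450 + ((-17/(-6 + 284) + 85007) - 104171)) + (-52638 - 283*64 + 186*(-6) + 64*(-6)) = (-1450 + ((-17/278 + 85007) - 104171)) + (-52638 - 18112 - 1116 - 384) = (-1450 + ((-17*1/278 + 85007) - 104171)) - 72250 = (-1450 + ((-17/278 + 85007) - 104171)) - 72250 = (-1450 + (23631929/278 - 104171)) - 72250 = (-1450 - 5327609/278) - 72250 = -5730709/278 - 72250 = -25816209/278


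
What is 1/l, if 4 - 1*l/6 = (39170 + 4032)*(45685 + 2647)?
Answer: -1/12528234360 ≈ -7.9820e-11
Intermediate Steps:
l = -12528234360 (l = 24 - 6*(39170 + 4032)*(45685 + 2647) = 24 - 259212*48332 = 24 - 6*2088039064 = 24 - 12528234384 = -12528234360)
1/l = 1/(-12528234360) = -1/12528234360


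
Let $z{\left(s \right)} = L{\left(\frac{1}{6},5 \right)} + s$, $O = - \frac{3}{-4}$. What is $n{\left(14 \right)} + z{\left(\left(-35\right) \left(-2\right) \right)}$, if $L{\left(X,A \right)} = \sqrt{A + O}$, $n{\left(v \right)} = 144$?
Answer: $214 + \frac{\sqrt{23}}{2} \approx 216.4$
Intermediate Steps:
$O = \frac{3}{4}$ ($O = \left(-3\right) \left(- \frac{1}{4}\right) = \frac{3}{4} \approx 0.75$)
$L{\left(X,A \right)} = \sqrt{\frac{3}{4} + A}$ ($L{\left(X,A \right)} = \sqrt{A + \frac{3}{4}} = \sqrt{\frac{3}{4} + A}$)
$z{\left(s \right)} = s + \frac{\sqrt{23}}{2}$ ($z{\left(s \right)} = \frac{\sqrt{3 + 4 \cdot 5}}{2} + s = \frac{\sqrt{3 + 20}}{2} + s = \frac{\sqrt{23}}{2} + s = s + \frac{\sqrt{23}}{2}$)
$n{\left(14 \right)} + z{\left(\left(-35\right) \left(-2\right) \right)} = 144 + \left(\left(-35\right) \left(-2\right) + \frac{\sqrt{23}}{2}\right) = 144 + \left(70 + \frac{\sqrt{23}}{2}\right) = 214 + \frac{\sqrt{23}}{2}$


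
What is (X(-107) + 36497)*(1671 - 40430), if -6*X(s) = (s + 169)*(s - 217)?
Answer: -1544352355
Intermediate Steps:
X(s) = -(-217 + s)*(169 + s)/6 (X(s) = -(s + 169)*(s - 217)/6 = -(169 + s)*(-217 + s)/6 = -(-217 + s)*(169 + s)/6)
(X(-107) + 36497)*(1671 - 40430) = ((36673/6 + 8*(-107) - ⅙*(-107)²) + 36497)*(1671 - 40430) = ((36673/6 - 856 - ⅙*11449) + 36497)*(-38759) = ((36673/6 - 856 - 11449/6) + 36497)*(-38759) = (3348 + 36497)*(-38759) = 39845*(-38759) = -1544352355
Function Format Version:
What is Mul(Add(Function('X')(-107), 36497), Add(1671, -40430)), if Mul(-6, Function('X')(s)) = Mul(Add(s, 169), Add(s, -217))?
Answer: -1544352355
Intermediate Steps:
Function('X')(s) = Mul(Rational(-1, 6), Add(-217, s), Add(169, s)) (Function('X')(s) = Mul(Rational(-1, 6), Mul(Add(s, 169), Add(s, -217))) = Mul(Rational(-1, 6), Mul(Add(169, s), Add(-217, s))) = Mul(Rational(-1, 6), Mul(Add(-217, s), Add(169, s))) = Mul(Rational(-1, 6), Add(-217, s), Add(169, s)))
Mul(Add(Function('X')(-107), 36497), Add(1671, -40430)) = Mul(Add(Add(Rational(36673, 6), Mul(8, -107), Mul(Rational(-1, 6), Pow(-107, 2))), 36497), Add(1671, -40430)) = Mul(Add(Add(Rational(36673, 6), -856, Mul(Rational(-1, 6), 11449)), 36497), -38759) = Mul(Add(Add(Rational(36673, 6), -856, Rational(-11449, 6)), 36497), -38759) = Mul(Add(3348, 36497), -38759) = Mul(39845, -38759) = -1544352355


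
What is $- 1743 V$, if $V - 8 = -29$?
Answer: $36603$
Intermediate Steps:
$V = -21$ ($V = 8 - 29 = -21$)
$- 1743 V = \left(-1743\right) \left(-21\right) = 36603$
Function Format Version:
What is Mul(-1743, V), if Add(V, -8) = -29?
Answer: 36603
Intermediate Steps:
V = -21 (V = Add(8, -29) = -21)
Mul(-1743, V) = Mul(-1743, -21) = 36603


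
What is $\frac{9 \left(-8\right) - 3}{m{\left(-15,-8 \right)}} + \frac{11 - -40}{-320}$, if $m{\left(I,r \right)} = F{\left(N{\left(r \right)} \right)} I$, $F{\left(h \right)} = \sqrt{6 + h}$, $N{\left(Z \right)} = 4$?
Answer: $- \frac{51}{320} + \frac{\sqrt{10}}{2} \approx 1.4218$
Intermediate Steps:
$m{\left(I,r \right)} = I \sqrt{10}$ ($m{\left(I,r \right)} = \sqrt{6 + 4} I = \sqrt{10} I = I \sqrt{10}$)
$\frac{9 \left(-8\right) - 3}{m{\left(-15,-8 \right)}} + \frac{11 - -40}{-320} = \frac{9 \left(-8\right) - 3}{\left(-15\right) \sqrt{10}} + \frac{11 - -40}{-320} = \left(-72 - 3\right) \left(- \frac{\sqrt{10}}{150}\right) + \left(11 + 40\right) \left(- \frac{1}{320}\right) = - 75 \left(- \frac{\sqrt{10}}{150}\right) + 51 \left(- \frac{1}{320}\right) = \frac{\sqrt{10}}{2} - \frac{51}{320} = - \frac{51}{320} + \frac{\sqrt{10}}{2}$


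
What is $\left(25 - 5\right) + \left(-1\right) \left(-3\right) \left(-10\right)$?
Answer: $-10$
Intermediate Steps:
$\left(25 - 5\right) + \left(-1\right) \left(-3\right) \left(-10\right) = \left(25 - 5\right) + 3 \left(-10\right) = 20 - 30 = -10$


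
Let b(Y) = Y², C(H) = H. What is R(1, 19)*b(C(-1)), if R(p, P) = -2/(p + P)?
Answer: -⅒ ≈ -0.10000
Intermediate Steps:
R(p, P) = -2/(P + p)
R(1, 19)*b(C(-1)) = -2/(19 + 1)*(-1)² = -2/20*1 = -2*1/20*1 = -⅒*1 = -⅒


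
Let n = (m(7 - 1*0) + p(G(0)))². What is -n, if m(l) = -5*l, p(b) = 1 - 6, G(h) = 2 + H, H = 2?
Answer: -1600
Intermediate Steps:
G(h) = 4 (G(h) = 2 + 2 = 4)
p(b) = -5
n = 1600 (n = (-5*(7 - 1*0) - 5)² = (-5*(7 + 0) - 5)² = (-5*7 - 5)² = (-35 - 5)² = (-40)² = 1600)
-n = -1*1600 = -1600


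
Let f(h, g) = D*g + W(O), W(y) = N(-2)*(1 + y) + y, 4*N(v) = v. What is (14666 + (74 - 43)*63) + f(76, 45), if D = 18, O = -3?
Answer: 17427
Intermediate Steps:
N(v) = v/4
W(y) = -½ + y/2 (W(y) = ((¼)*(-2))*(1 + y) + y = -(1 + y)/2 + y = (-½ - y/2) + y = -½ + y/2)
f(h, g) = -2 + 18*g (f(h, g) = 18*g + (-½ + (½)*(-3)) = 18*g + (-½ - 3/2) = 18*g - 2 = -2 + 18*g)
(14666 + (74 - 43)*63) + f(76, 45) = (14666 + (74 - 43)*63) + (-2 + 18*45) = (14666 + 31*63) + (-2 + 810) = (14666 + 1953) + 808 = 16619 + 808 = 17427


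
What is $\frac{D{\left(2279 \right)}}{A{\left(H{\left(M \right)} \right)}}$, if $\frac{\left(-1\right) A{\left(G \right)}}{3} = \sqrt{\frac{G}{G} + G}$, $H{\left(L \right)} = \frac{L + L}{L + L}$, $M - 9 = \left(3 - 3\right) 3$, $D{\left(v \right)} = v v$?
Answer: $- \frac{5193841 \sqrt{2}}{6} \approx -1.2242 \cdot 10^{6}$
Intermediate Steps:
$D{\left(v \right)} = v^{2}$
$M = 9$ ($M = 9 + \left(3 - 3\right) 3 = 9 + 0 \cdot 3 = 9 + 0 = 9$)
$H{\left(L \right)} = 1$ ($H{\left(L \right)} = \frac{2 L}{2 L} = 2 L \frac{1}{2 L} = 1$)
$A{\left(G \right)} = - 3 \sqrt{1 + G}$ ($A{\left(G \right)} = - 3 \sqrt{\frac{G}{G} + G} = - 3 \sqrt{1 + G}$)
$\frac{D{\left(2279 \right)}}{A{\left(H{\left(M \right)} \right)}} = \frac{2279^{2}}{\left(-3\right) \sqrt{1 + 1}} = \frac{5193841}{\left(-3\right) \sqrt{2}} = 5193841 \left(- \frac{\sqrt{2}}{6}\right) = - \frac{5193841 \sqrt{2}}{6}$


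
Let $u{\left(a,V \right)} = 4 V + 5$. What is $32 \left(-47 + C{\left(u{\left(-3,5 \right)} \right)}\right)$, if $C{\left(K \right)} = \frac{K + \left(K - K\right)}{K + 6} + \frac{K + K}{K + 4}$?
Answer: $- \frac{1279296}{899} \approx -1423.0$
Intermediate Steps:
$u{\left(a,V \right)} = 5 + 4 V$
$C{\left(K \right)} = \frac{K}{6 + K} + \frac{2 K}{4 + K}$ ($C{\left(K \right)} = \frac{K + 0}{6 + K} + \frac{2 K}{4 + K} = \frac{K}{6 + K} + \frac{2 K}{4 + K}$)
$32 \left(-47 + C{\left(u{\left(-3,5 \right)} \right)}\right) = 32 \left(-47 + \frac{\left(5 + 4 \cdot 5\right) \left(16 + 3 \left(5 + 4 \cdot 5\right)\right)}{24 + \left(5 + 4 \cdot 5\right)^{2} + 10 \left(5 + 4 \cdot 5\right)}\right) = 32 \left(-47 + \frac{\left(5 + 20\right) \left(16 + 3 \left(5 + 20\right)\right)}{24 + \left(5 + 20\right)^{2} + 10 \left(5 + 20\right)}\right) = 32 \left(-47 + \frac{25 \left(16 + 3 \cdot 25\right)}{24 + 25^{2} + 10 \cdot 25}\right) = 32 \left(-47 + \frac{25 \left(16 + 75\right)}{24 + 625 + 250}\right) = 32 \left(-47 + 25 \cdot \frac{1}{899} \cdot 91\right) = 32 \left(-47 + \frac{2275}{899}\right) = 32 \left(- \frac{39978}{899}\right) = - \frac{1279296}{899}$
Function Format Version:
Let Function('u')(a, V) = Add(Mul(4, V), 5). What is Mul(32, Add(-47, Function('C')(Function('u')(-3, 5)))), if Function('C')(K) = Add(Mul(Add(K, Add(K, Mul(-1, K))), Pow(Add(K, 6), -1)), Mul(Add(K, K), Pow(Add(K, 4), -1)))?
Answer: Rational(-1279296, 899) ≈ -1423.0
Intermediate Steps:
Function('u')(a, V) = Add(5, Mul(4, V))
Function('C')(K) = Add(Mul(K, Pow(Add(6, K), -1)), Mul(2, K, Pow(Add(4, K), -1))) (Function('C')(K) = Add(Mul(Add(K, 0), Pow(Add(6, K), -1)), Mul(Mul(2, K), Pow(Add(4, K), -1))) = Add(Mul(K, Pow(Add(6, K), -1)), Mul(2, K, Pow(Add(4, K), -1))))
Mul(32, Add(-47, Function('C')(Function('u')(-3, 5)))) = Mul(32, Add(-47, Mul(Add(5, Mul(4, 5)), Pow(Add(24, Pow(Add(5, Mul(4, 5)), 2), Mul(10, Add(5, Mul(4, 5)))), -1), Add(16, Mul(3, Add(5, Mul(4, 5))))))) = Mul(32, Add(-47, Mul(Add(5, 20), Pow(Add(24, Pow(Add(5, 20), 2), Mul(10, Add(5, 20))), -1), Add(16, Mul(3, Add(5, 20)))))) = Mul(32, Add(-47, Mul(25, Pow(Add(24, Pow(25, 2), Mul(10, 25)), -1), Add(16, Mul(3, 25))))) = Mul(32, Add(-47, Mul(25, Pow(Add(24, 625, 250), -1), Add(16, 75)))) = Mul(32, Add(-47, Mul(25, Pow(899, -1), 91))) = Mul(32, Add(-47, Mul(25, Rational(1, 899), 91))) = Mul(32, Add(-47, Rational(2275, 899))) = Mul(32, Rational(-39978, 899)) = Rational(-1279296, 899)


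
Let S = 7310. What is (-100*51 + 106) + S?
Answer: 2316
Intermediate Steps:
(-100*51 + 106) + S = (-100*51 + 106) + 7310 = (-5100 + 106) + 7310 = -4994 + 7310 = 2316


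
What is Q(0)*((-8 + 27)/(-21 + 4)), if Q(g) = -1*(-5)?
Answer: -95/17 ≈ -5.5882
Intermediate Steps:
Q(g) = 5
Q(0)*((-8 + 27)/(-21 + 4)) = 5*((-8 + 27)/(-21 + 4)) = 5*(19/(-17)) = 5*(19*(-1/17)) = 5*(-19/17) = -95/17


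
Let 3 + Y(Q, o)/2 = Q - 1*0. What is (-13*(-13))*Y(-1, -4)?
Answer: -1352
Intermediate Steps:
Y(Q, o) = -6 + 2*Q (Y(Q, o) = -6 + 2*(Q - 1*0) = -6 + 2*(Q + 0) = -6 + 2*Q)
(-13*(-13))*Y(-1, -4) = (-13*(-13))*(-6 + 2*(-1)) = 169*(-6 - 2) = 169*(-8) = -1352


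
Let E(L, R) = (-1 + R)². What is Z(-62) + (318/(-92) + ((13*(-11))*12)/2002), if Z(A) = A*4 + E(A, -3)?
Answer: -76093/322 ≈ -236.31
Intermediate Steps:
Z(A) = 16 + 4*A (Z(A) = A*4 + (-1 - 3)² = 4*A + (-4)² = 4*A + 16 = 16 + 4*A)
Z(-62) + (318/(-92) + ((13*(-11))*12)/2002) = (16 + 4*(-62)) + (318/(-92) + ((13*(-11))*12)/2002) = (16 - 248) + (318*(-1/92) - 143*12*(1/2002)) = -232 + (-159/46 - 1716*1/2002) = -232 + (-159/46 - 6/7) = -232 - 1389/322 = -76093/322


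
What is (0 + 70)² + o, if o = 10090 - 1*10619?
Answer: 4371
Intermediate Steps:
o = -529 (o = 10090 - 10619 = -529)
(0 + 70)² + o = (0 + 70)² - 529 = 70² - 529 = 4900 - 529 = 4371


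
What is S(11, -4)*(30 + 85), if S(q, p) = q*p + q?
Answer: -3795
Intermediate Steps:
S(q, p) = q + p*q (S(q, p) = p*q + q = q + p*q)
S(11, -4)*(30 + 85) = (11*(1 - 4))*(30 + 85) = (11*(-3))*115 = -33*115 = -3795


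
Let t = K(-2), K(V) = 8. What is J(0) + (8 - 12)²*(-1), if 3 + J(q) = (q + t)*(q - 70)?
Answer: -579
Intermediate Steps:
t = 8
J(q) = -3 + (-70 + q)*(8 + q) (J(q) = -3 + (q + 8)*(q - 70) = -3 + (8 + q)*(-70 + q) = -3 + (-70 + q)*(8 + q))
J(0) + (8 - 12)²*(-1) = (-563 + 0² - 62*0) + (8 - 12)²*(-1) = (-563 + 0 + 0) + (-4)²*(-1) = -563 + 16*(-1) = -563 - 16 = -579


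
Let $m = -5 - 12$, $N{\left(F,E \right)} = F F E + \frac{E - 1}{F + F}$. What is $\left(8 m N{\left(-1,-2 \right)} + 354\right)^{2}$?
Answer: $178084$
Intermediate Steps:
$N{\left(F,E \right)} = E F^{2} + \frac{-1 + E}{2 F}$ ($N{\left(F,E \right)} = F^{2} E + \frac{-1 + E}{2 F} = E F^{2} + \left(-1 + E\right) \frac{1}{2 F} = E F^{2} + \frac{-1 + E}{2 F}$)
$m = -17$ ($m = -5 - 12 = -17$)
$\left(8 m N{\left(-1,-2 \right)} + 354\right)^{2} = \left(8 \left(-17\right) \frac{-1 - 2 + 2 \left(-2\right) \left(-1\right)^{3}}{2 \left(-1\right)} + 354\right)^{2} = \left(- 136 \cdot \frac{1}{2} \left(-1\right) \left(-1 - 2 + 2 \left(-2\right) \left(-1\right)\right) + 354\right)^{2} = \left(- 136 \cdot \frac{1}{2} \left(-1\right) \left(-1 - 2 + 4\right) + 354\right)^{2} = \left(- 136 \cdot \frac{1}{2} \left(-1\right) 1 + 354\right)^{2} = \left(\left(-136\right) \left(- \frac{1}{2}\right) + 354\right)^{2} = \left(68 + 354\right)^{2} = 422^{2} = 178084$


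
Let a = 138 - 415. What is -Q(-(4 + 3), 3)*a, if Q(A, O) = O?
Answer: 831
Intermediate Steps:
a = -277
-Q(-(4 + 3), 3)*a = -3*(-277) = -1*(-831) = 831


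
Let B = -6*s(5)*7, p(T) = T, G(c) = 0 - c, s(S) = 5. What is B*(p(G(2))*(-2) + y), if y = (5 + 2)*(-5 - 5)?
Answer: 13860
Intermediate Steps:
G(c) = -c
B = -210 (B = -6*5*7 = -30*7 = -210)
y = -70 (y = 7*(-10) = -70)
B*(p(G(2))*(-2) + y) = -210*(-1*2*(-2) - 70) = -210*(-2*(-2) - 70) = -210*(4 - 70) = -210*(-66) = 13860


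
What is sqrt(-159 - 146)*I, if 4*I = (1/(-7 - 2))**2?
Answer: I*sqrt(305)/324 ≈ 0.053902*I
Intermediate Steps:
I = 1/324 (I = (1/(-7 - 2))**2/4 = (1/(-9))**2/4 = (-1/9)**2/4 = (1/4)*(1/81) = 1/324 ≈ 0.0030864)
sqrt(-159 - 146)*I = sqrt(-159 - 146)*(1/324) = sqrt(-305)*(1/324) = (I*sqrt(305))*(1/324) = I*sqrt(305)/324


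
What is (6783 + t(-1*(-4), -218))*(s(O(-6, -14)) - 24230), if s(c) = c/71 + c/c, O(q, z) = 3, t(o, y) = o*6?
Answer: -11709782592/71 ≈ -1.6493e+8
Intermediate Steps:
t(o, y) = 6*o
s(c) = 1 + c/71 (s(c) = c*(1/71) + 1 = c/71 + 1 = 1 + c/71)
(6783 + t(-1*(-4), -218))*(s(O(-6, -14)) - 24230) = (6783 + 6*(-1*(-4)))*((1 + (1/71)*3) - 24230) = (6783 + 6*4)*((1 + 3/71) - 24230) = (6783 + 24)*(74/71 - 24230) = 6807*(-1720256/71) = -11709782592/71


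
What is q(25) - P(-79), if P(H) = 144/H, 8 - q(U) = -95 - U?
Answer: 10256/79 ≈ 129.82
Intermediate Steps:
q(U) = 103 + U (q(U) = 8 - (-95 - U) = 8 + (95 + U) = 103 + U)
q(25) - P(-79) = (103 + 25) - 144/(-79) = 128 - 144*(-1)/79 = 128 - 1*(-144/79) = 128 + 144/79 = 10256/79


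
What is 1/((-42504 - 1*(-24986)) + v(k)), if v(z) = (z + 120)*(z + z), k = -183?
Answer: 1/5540 ≈ 0.00018051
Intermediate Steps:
v(z) = 2*z*(120 + z) (v(z) = (120 + z)*(2*z) = 2*z*(120 + z))
1/((-42504 - 1*(-24986)) + v(k)) = 1/((-42504 - 1*(-24986)) + 2*(-183)*(120 - 183)) = 1/((-42504 + 24986) + 2*(-183)*(-63)) = 1/(-17518 + 23058) = 1/5540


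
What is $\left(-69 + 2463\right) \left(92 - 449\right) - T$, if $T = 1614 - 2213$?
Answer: $-854059$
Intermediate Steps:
$T = -599$ ($T = 1614 - 2213 = -599$)
$\left(-69 + 2463\right) \left(92 - 449\right) - T = \left(-69 + 2463\right) \left(92 - 449\right) - -599 = 2394 \left(-357\right) + 599 = -854658 + 599 = -854059$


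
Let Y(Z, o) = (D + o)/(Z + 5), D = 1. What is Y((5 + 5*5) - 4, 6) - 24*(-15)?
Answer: 11167/31 ≈ 360.23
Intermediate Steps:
Y(Z, o) = (1 + o)/(5 + Z) (Y(Z, o) = (1 + o)/(Z + 5) = (1 + o)/(5 + Z))
Y((5 + 5*5) - 4, 6) - 24*(-15) = (1 + 6)/(5 + ((5 + 5*5) - 4)) - 24*(-15) = 7/(5 + ((5 + 25) - 4)) + 360 = 7/(5 + (30 - 4)) + 360 = 7/(5 + 26) + 360 = 7/31 + 360 = 11167/31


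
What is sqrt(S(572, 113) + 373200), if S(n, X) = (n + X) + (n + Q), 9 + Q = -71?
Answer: sqrt(374377) ≈ 611.86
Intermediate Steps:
Q = -80 (Q = -9 - 71 = -80)
S(n, X) = -80 + X + 2*n (S(n, X) = (n + X) + (n - 80) = (X + n) + (-80 + n) = -80 + X + 2*n)
sqrt(S(572, 113) + 373200) = sqrt((-80 + 113 + 2*572) + 373200) = sqrt((-80 + 113 + 1144) + 373200) = sqrt(1177 + 373200) = sqrt(374377)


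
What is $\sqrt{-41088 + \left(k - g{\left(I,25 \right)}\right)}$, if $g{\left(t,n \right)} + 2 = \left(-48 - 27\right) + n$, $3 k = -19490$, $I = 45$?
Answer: $\frac{i \sqrt{427794}}{3} \approx 218.02 i$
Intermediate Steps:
$k = - \frac{19490}{3}$ ($k = \frac{1}{3} \left(-19490\right) = - \frac{19490}{3} \approx -6496.7$)
$g{\left(t,n \right)} = -77 + n$ ($g{\left(t,n \right)} = -2 + \left(\left(-48 - 27\right) + n\right) = -2 + \left(-75 + n\right) = -77 + n$)
$\sqrt{-41088 + \left(k - g{\left(I,25 \right)}\right)} = \sqrt{-41088 - \frac{19334}{3}} = \sqrt{- \frac{142598}{3}} = \frac{i \sqrt{427794}}{3}$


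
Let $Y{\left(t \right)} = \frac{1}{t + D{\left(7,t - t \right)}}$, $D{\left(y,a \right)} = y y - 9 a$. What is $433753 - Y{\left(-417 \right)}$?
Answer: $\frac{159621105}{368} \approx 4.3375 \cdot 10^{5}$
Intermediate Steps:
$D{\left(y,a \right)} = y^{2} - 9 a$
$Y{\left(t \right)} = \frac{1}{49 + t}$ ($Y{\left(t \right)} = \frac{1}{t - \left(-49 + 9 \left(t - t\right)\right)} = \frac{1}{t + \left(49 - 0\right)} = \frac{1}{t + \left(49 + 0\right)} = \frac{1}{t + 49} = \frac{1}{49 + t}$)
$433753 - Y{\left(-417 \right)} = 433753 - \frac{1}{49 - 417} = 433753 - \frac{1}{-368} = 433753 - - \frac{1}{368} = 433753 + \frac{1}{368} = \frac{159621105}{368}$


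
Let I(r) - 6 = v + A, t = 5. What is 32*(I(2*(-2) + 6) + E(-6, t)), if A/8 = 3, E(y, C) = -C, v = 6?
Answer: 992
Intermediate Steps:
A = 24 (A = 8*3 = 24)
I(r) = 36 (I(r) = 6 + (6 + 24) = 6 + 30 = 36)
32*(I(2*(-2) + 6) + E(-6, t)) = 32*(36 - 1*5) = 32*(36 - 5) = 32*31 = 992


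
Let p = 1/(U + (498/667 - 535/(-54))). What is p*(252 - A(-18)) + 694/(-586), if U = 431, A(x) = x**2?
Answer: -6279736493/4660896035 ≈ -1.3473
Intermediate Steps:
p = 36018/15907495 (p = 1/(431 + (498/667 - 535/(-54))) = 1/(431 + (498*(1/667) - 535*(-1/54))) = 1/(431 + (498/667 + 535/54)) = 1/(431 + 383737/36018) = 1/(15907495/36018) = 36018/15907495 ≈ 0.0022642)
p*(252 - A(-18)) + 694/(-586) = 36018*(252 - 1*(-18)**2)/15907495 + 694/(-586) = 36018*(252 - 1*324)/15907495 + 694*(-1/586) = 36018*(252 - 324)/15907495 - 347/293 = (36018/15907495)*(-72) - 347/293 = -2593296/15907495 - 347/293 = -6279736493/4660896035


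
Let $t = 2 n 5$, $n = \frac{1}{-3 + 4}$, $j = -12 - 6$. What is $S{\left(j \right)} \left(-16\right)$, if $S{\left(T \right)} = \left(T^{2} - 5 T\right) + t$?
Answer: $-6784$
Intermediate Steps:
$j = -18$
$n = 1$ ($n = 1^{-1} = 1$)
$t = 10$ ($t = 2 \cdot 1 \cdot 5 = 2 \cdot 5 = 10$)
$S{\left(T \right)} = 10 + T^{2} - 5 T$ ($S{\left(T \right)} = \left(T^{2} - 5 T\right) + 10 = 10 + T^{2} - 5 T$)
$S{\left(j \right)} \left(-16\right) = \left(10 + \left(-18\right)^{2} - -90\right) \left(-16\right) = \left(10 + 324 + 90\right) \left(-16\right) = 424 \left(-16\right) = -6784$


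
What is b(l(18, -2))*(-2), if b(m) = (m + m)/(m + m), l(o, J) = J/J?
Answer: -2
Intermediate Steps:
l(o, J) = 1
b(m) = 1 (b(m) = (2*m)/((2*m)) = (2*m)*(1/(2*m)) = 1)
b(l(18, -2))*(-2) = 1*(-2) = -2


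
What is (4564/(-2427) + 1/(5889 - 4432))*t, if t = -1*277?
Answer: 1841307917/3536139 ≈ 520.71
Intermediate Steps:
t = -277
(4564/(-2427) + 1/(5889 - 4432))*t = (4564/(-2427) + 1/(5889 - 4432))*(-277) = (4564*(-1/2427) + 1/1457)*(-277) = (-4564/2427 + 1/1457)*(-277) = -6647321/3536139*(-277) = 1841307917/3536139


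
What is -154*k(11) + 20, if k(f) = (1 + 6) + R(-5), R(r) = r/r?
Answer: -1212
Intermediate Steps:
R(r) = 1
k(f) = 8 (k(f) = (1 + 6) + 1 = 7 + 1 = 8)
-154*k(11) + 20 = -154*8 + 20 = -1232 + 20 = -1212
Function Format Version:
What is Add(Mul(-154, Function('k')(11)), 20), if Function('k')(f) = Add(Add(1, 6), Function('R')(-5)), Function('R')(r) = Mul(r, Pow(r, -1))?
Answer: -1212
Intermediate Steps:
Function('R')(r) = 1
Function('k')(f) = 8 (Function('k')(f) = Add(Add(1, 6), 1) = Add(7, 1) = 8)
Add(Mul(-154, Function('k')(11)), 20) = Add(Mul(-154, 8), 20) = Add(-1232, 20) = -1212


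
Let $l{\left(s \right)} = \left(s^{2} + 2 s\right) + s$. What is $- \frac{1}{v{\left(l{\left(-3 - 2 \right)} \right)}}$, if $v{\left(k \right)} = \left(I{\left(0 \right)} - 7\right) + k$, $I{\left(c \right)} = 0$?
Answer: $- \frac{1}{3} \approx -0.33333$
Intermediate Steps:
$l{\left(s \right)} = s^{2} + 3 s$
$v{\left(k \right)} = -7 + k$ ($v{\left(k \right)} = \left(0 - 7\right) + k = -7 + k$)
$- \frac{1}{v{\left(l{\left(-3 - 2 \right)} \right)}} = - \frac{1}{-7 + \left(-3 - 2\right) \left(3 - 5\right)} = - \frac{1}{-7 - 5 \left(3 - 5\right)} = - \frac{1}{-7 - -10} = - \frac{1}{-7 + 10} = - \frac{1}{3}$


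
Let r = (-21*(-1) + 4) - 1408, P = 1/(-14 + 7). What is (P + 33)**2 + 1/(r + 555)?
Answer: 43801151/40572 ≈ 1079.6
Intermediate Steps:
P = -1/7 (P = 1/(-7) = -1/7 ≈ -0.14286)
r = -1383 (r = (21 + 4) - 1408 = 25 - 1408 = -1383)
(P + 33)**2 + 1/(r + 555) = (-1/7 + 33)**2 + 1/(-1383 + 555) = (230/7)**2 + 1/(-828) = 52900/49 - 1/828 = 43801151/40572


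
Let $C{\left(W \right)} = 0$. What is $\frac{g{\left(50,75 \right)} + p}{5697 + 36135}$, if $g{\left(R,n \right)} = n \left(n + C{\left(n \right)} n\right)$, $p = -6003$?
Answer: $- \frac{3}{332} \approx -0.0090361$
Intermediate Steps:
$g{\left(R,n \right)} = n^{2}$ ($g{\left(R,n \right)} = n \left(n + 0 n\right) = n \left(n + 0\right) = n n = n^{2}$)
$\frac{g{\left(50,75 \right)} + p}{5697 + 36135} = \frac{75^{2} - 6003}{5697 + 36135} = \frac{5625 - 6003}{41832} = \left(-378\right) \frac{1}{41832} = - \frac{3}{332}$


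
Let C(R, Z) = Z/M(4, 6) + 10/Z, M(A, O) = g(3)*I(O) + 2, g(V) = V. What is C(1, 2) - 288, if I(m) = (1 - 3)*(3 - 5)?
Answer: -1980/7 ≈ -282.86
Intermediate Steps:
I(m) = 4 (I(m) = -2*(-2) = 4)
M(A, O) = 14 (M(A, O) = 3*4 + 2 = 12 + 2 = 14)
C(R, Z) = 10/Z + Z/14 (C(R, Z) = Z/14 + 10/Z = 10/Z + Z/14)
C(1, 2) - 288 = (10/2 + (1/14)*2) - 288 = (10*(½) + ⅐) - 288 = (5 + ⅐) - 288 = 36/7 - 288 = -1980/7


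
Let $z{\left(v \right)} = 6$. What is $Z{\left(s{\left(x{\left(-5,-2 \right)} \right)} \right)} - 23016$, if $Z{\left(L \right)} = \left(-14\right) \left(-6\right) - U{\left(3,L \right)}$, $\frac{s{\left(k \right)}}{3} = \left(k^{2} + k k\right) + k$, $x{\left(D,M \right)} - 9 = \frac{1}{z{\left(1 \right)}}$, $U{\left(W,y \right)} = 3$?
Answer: $-22935$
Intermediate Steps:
$x{\left(D,M \right)} = \frac{55}{6}$ ($x{\left(D,M \right)} = 9 + \frac{1}{6} = \frac{55}{6}$)
$s{\left(k \right)} = 3 k + 6 k^{2}$ ($s{\left(k \right)} = 3 \left(\left(k^{2} + k k\right) + k\right) = 3 \left(\left(k^{2} + k^{2}\right) + k\right) = 3 \left(2 k^{2} + k\right) = 3 \left(k + 2 k^{2}\right) = 3 k + 6 k^{2}$)
$Z{\left(L \right)} = 81$ ($Z{\left(L \right)} = \left(-14\right) \left(-6\right) - 3 = 84 - 3 = 81$)
$Z{\left(s{\left(x{\left(-5,-2 \right)} \right)} \right)} - 23016 = 81 - 23016 = -22935$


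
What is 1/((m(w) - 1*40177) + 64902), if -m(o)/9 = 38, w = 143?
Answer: 1/24383 ≈ 4.1012e-5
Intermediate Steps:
m(o) = -342 (m(o) = -9*38 = -342)
1/((m(w) - 1*40177) + 64902) = 1/((-342 - 1*40177) + 64902) = 1/((-342 - 40177) + 64902) = 1/(-40519 + 64902) = 1/24383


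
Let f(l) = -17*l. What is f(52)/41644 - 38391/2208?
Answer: -133392223/7662496 ≈ -17.408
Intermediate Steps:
f(52)/41644 - 38391/2208 = -17*52/41644 - 38391/2208 = -884*1/41644 - 38391*1/2208 = -221/10411 - 12797/736 = -133392223/7662496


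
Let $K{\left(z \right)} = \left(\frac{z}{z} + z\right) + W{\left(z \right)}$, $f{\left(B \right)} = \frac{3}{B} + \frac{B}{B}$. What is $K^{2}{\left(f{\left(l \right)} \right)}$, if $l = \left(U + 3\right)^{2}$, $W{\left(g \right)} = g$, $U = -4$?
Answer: $81$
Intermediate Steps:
$l = 1$ ($l = \left(-4 + 3\right)^{2} = \left(-1\right)^{2} = 1$)
$f{\left(B \right)} = 1 + \frac{3}{B}$ ($f{\left(B \right)} = \frac{3}{B} + 1 = 1 + \frac{3}{B}$)
$K{\left(z \right)} = 1 + 2 z$ ($K{\left(z \right)} = \left(\frac{z}{z} + z\right) + z = \left(1 + z\right) + z = 1 + 2 z$)
$K^{2}{\left(f{\left(l \right)} \right)} = \left(1 + 2 \frac{3 + 1}{1}\right)^{2} = \left(1 + 2 \cdot 1 \cdot 4\right)^{2} = \left(1 + 2 \cdot 4\right)^{2} = \left(1 + 8\right)^{2} = 9^{2} = 81$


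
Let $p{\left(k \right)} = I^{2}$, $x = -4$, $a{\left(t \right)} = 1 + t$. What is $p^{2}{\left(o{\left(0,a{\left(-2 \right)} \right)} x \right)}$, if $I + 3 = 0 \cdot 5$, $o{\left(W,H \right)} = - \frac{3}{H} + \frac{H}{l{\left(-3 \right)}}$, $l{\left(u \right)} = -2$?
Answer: $81$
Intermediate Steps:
$o{\left(W,H \right)} = - \frac{3}{H} - \frac{H}{2}$ ($o{\left(W,H \right)} = - \frac{3}{H} + \frac{H}{-2} = - \frac{3}{H} + H \left(- \frac{1}{2}\right) = - \frac{3}{H} - \frac{H}{2}$)
$I = -3$ ($I = -3 + 0 \cdot 5 = -3 + 0 = -3$)
$p{\left(k \right)} = 9$ ($p{\left(k \right)} = \left(-3\right)^{2} = 9$)
$p^{2}{\left(o{\left(0,a{\left(-2 \right)} \right)} x \right)} = 9^{2} = 81$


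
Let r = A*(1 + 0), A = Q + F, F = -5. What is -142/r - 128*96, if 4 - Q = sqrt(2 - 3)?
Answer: -12217 - 71*I ≈ -12217.0 - 71.0*I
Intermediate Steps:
Q = 4 - I (Q = 4 - sqrt(2 - 3) = 4 - sqrt(-1) = 4 - I ≈ 4.0 - 1.0*I)
A = -1 - I (A = (4 - I) - 5 = -1 - I ≈ -1.0 - 1.0*I)
r = -1 - I (r = (-1 - I)*(1 + 0) = (-1 - I)*1 = -1 - I ≈ -1.0 - 1.0*I)
-142/r - 128*96 = -142*(-1 + I)/2 - 128*96 = -71*(-1 + I) - 12288 = -12288 - 71*(-1 + I)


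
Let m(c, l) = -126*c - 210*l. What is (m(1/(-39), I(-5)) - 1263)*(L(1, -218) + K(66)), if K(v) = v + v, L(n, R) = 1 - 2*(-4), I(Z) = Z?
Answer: -384507/13 ≈ -29577.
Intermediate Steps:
m(c, l) = -210*l - 126*c
L(n, R) = 9 (L(n, R) = 1 + 8 = 9)
K(v) = 2*v
(m(1/(-39), I(-5)) - 1263)*(L(1, -218) + K(66)) = ((-210*(-5) - 126/(-39)) - 1263)*(9 + 2*66) = ((1050 - 126*(-1/39)) - 1263)*(9 + 132) = ((1050 + 42/13) - 1263)*141 = (13692/13 - 1263)*141 = -2727/13*141 = -384507/13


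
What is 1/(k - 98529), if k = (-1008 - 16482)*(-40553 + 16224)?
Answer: 1/425415681 ≈ 2.3506e-9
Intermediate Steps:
k = 425514210 (k = -17490*(-24329) = 425514210)
1/(k - 98529) = 1/(425514210 - 98529) = 1/425415681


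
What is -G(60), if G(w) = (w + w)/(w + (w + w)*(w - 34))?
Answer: -2/53 ≈ -0.037736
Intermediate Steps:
G(w) = 2*w/(w + 2*w*(-34 + w)) (G(w) = (2*w)/(w + (2*w)*(-34 + w)) = (2*w)/(w + 2*w*(-34 + w)) = 2*w/(w + 2*w*(-34 + w)))
-G(60) = -2/(-67 + 2*60) = -2/(-67 + 120) = -2/53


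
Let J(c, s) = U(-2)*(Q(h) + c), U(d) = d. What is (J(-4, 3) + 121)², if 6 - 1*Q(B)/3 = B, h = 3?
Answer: 12321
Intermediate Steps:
Q(B) = 18 - 3*B
J(c, s) = -18 - 2*c (J(c, s) = -2*((18 - 3*3) + c) = -2*((18 - 9) + c) = -2*(9 + c) = -18 - 2*c)
(J(-4, 3) + 121)² = ((-18 - 2*(-4)) + 121)² = ((-18 + 8) + 121)² = (-10 + 121)² = 111² = 12321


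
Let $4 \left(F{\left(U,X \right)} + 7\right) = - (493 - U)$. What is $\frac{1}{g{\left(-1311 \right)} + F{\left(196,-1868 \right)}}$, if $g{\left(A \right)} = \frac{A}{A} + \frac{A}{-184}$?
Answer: $- \frac{8}{585} \approx -0.013675$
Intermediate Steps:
$F{\left(U,X \right)} = - \frac{521}{4} + \frac{U}{4}$ ($F{\left(U,X \right)} = -7 + \frac{\left(-1\right) \left(493 - U\right)}{4} = -7 + \frac{-493 + U}{4} = -7 + \left(- \frac{493}{4} + \frac{U}{4}\right) = - \frac{521}{4} + \frac{U}{4}$)
$g{\left(A \right)} = 1 - \frac{A}{184}$ ($g{\left(A \right)} = 1 + A \left(- \frac{1}{184}\right) = 1 - \frac{A}{184}$)
$\frac{1}{g{\left(-1311 \right)} + F{\left(196,-1868 \right)}} = \frac{1}{\left(1 - - \frac{57}{8}\right) + \left(- \frac{521}{4} + \frac{1}{4} \cdot 196\right)} = \frac{1}{\left(1 + \frac{57}{8}\right) + \left(- \frac{521}{4} + 49\right)} = \frac{1}{\frac{65}{8} - \frac{325}{4}} = \frac{1}{- \frac{585}{8}} = - \frac{8}{585}$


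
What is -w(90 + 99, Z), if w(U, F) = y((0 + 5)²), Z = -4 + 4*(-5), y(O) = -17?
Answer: 17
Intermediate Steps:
Z = -24 (Z = -4 - 20 = -24)
w(U, F) = -17
-w(90 + 99, Z) = -1*(-17) = 17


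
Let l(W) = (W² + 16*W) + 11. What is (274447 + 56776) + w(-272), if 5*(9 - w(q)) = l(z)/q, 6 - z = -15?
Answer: 112619077/340 ≈ 3.3123e+5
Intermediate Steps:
z = 21 (z = 6 - 1*(-15) = 6 + 15 = 21)
l(W) = 11 + W² + 16*W
w(q) = 9 - 788/(5*q) (w(q) = 9 - (11 + 21² + 16*21)/(5*q) = 9 - (11 + 441 + 336)/(5*q) = 9 - 788/(5*q))
(274447 + 56776) + w(-272) = (274447 + 56776) + (9 - 788/5/(-272)) = 331223 + (9 - 788/5*(-1/272)) = 331223 + (9 + 197/340) = 331223 + 3257/340 = 112619077/340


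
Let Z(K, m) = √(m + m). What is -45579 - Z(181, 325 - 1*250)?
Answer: -45579 - 5*√6 ≈ -45591.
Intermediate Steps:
Z(K, m) = √2*√m (Z(K, m) = √(2*m) = √2*√m)
-45579 - Z(181, 325 - 1*250) = -45579 - √2*√(325 - 1*250) = -45579 - √2*√(325 - 250) = -45579 - √2*√75 = -45579 - √2*5*√3 = -45579 - 5*√6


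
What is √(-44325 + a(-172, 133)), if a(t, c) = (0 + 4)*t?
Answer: I*√45013 ≈ 212.16*I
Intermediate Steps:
a(t, c) = 4*t
√(-44325 + a(-172, 133)) = √(-44325 + 4*(-172)) = √(-44325 - 688) = √(-45013) = I*√45013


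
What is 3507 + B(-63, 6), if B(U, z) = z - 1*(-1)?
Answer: 3514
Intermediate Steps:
B(U, z) = 1 + z (B(U, z) = z + 1 = 1 + z)
3507 + B(-63, 6) = 3507 + (1 + 6) = 3507 + 7 = 3514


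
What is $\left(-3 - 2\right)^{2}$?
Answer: $25$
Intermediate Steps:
$\left(-3 - 2\right)^{2} = \left(-5\right)^{2} = 25$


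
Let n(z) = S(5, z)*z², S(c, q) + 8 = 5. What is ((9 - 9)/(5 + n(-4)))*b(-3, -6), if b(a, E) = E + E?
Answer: 0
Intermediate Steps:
S(c, q) = -3 (S(c, q) = -8 + 5 = -3)
b(a, E) = 2*E
n(z) = -3*z²
((9 - 9)/(5 + n(-4)))*b(-3, -6) = ((9 - 9)/(5 - 3*(-4)²))*(2*(-6)) = (0/(5 - 3*16))*(-12) = (0/(5 - 48))*(-12) = (0/(-43))*(-12) = (0*(-1/43))*(-12) = 0*(-12) = 0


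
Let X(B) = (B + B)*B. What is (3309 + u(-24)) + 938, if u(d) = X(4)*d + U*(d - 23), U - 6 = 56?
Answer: 565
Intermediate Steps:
U = 62 (U = 6 + 56 = 62)
X(B) = 2*B² (X(B) = (2*B)*B = 2*B²)
u(d) = -1426 + 94*d (u(d) = (2*4²)*d + 62*(d - 23) = (2*16)*d + 62*(-23 + d) = 32*d + (-1426 + 62*d) = -1426 + 94*d)
(3309 + u(-24)) + 938 = (3309 + (-1426 + 94*(-24))) + 938 = (3309 + (-1426 - 2256)) + 938 = (3309 - 3682) + 938 = -373 + 938 = 565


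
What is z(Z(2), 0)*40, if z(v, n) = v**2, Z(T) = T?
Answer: 160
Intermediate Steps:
z(Z(2), 0)*40 = 2**2*40 = 4*40 = 160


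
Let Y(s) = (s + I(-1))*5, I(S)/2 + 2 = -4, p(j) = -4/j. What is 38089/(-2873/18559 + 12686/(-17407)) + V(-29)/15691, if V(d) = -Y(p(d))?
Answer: -5599208683371727423/129890784716615 ≈ -43107.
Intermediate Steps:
I(S) = -12 (I(S) = -4 + 2*(-4) = -4 - 8 = -12)
Y(s) = -60 + 5*s (Y(s) = (s - 12)*5 = (-12 + s)*5 = -60 + 5*s)
V(d) = 60 + 20/d (V(d) = -(-60 + 5*(-4/d)) = -(-60 - 20/d) = 60 + 20/d)
38089/(-2873/18559 + 12686/(-17407)) + V(-29)/15691 = 38089/(-2873/18559 + 12686/(-17407)) + (60 + 20/(-29))/15691 = 38089/(-2873*1/18559 + 12686*(-1/17407)) + (60 + 20*(-1/29))*(1/15691) = 38089/(-2873/18559 - 12686/17407) + (60 - 20/29)*(1/15691) = 38089/(-285449785/323056513) + (1720/29)*(1/15691) = 38089*(-323056513/285449785) + 1720/455039 = -12304899523657/285449785 + 1720/455039 = -5599208683371727423/129890784716615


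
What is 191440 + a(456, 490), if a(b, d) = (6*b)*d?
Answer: 1532080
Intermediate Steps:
a(b, d) = 6*b*d
191440 + a(456, 490) = 191440 + 6*456*490 = 191440 + 1340640 = 1532080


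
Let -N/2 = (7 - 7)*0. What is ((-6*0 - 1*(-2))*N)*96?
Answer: 0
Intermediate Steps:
N = 0 (N = -2*(7 - 7)*0 = -0*0 = -2*0 = 0)
((-6*0 - 1*(-2))*N)*96 = ((-6*0 - 1*(-2))*0)*96 = ((0 + 2)*0)*96 = (2*0)*96 = 0*96 = 0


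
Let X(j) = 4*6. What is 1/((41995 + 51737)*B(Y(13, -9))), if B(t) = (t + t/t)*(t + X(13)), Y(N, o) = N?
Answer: 1/48553176 ≈ 2.0596e-8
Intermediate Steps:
X(j) = 24
B(t) = (1 + t)*(24 + t) (B(t) = (t + t/t)*(t + 24) = (t + 1)*(24 + t) = (1 + t)*(24 + t))
1/((41995 + 51737)*B(Y(13, -9))) = 1/((41995 + 51737)*(24 + 13**2 + 25*13)) = 1/(93732*(24 + 169 + 325)) = (1/93732)/518 = (1/93732)*(1/518) = 1/48553176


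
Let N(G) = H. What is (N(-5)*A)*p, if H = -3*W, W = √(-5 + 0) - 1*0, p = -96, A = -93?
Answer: -26784*I*√5 ≈ -59891.0*I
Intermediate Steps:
W = I*√5 (W = √(-5) + 0 = I*√5 + 0 = I*√5 ≈ 2.2361*I)
H = -3*I*√5 ≈ -6.7082*I
N(G) = -3*I*√5
(N(-5)*A)*p = (-3*I*√5*(-93))*(-96) = (279*I*√5)*(-96) = -26784*I*√5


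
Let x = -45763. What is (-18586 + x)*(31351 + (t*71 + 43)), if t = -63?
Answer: -1732339429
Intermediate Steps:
(-18586 + x)*(31351 + (t*71 + 43)) = (-18586 - 45763)*(31351 + (-63*71 + 43)) = -64349*(31351 + (-4473 + 43)) = -64349*(31351 - 4430) = -64349*26921 = -1732339429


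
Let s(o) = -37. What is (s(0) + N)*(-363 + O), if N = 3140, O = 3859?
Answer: 10848088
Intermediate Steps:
(s(0) + N)*(-363 + O) = (-37 + 3140)*(-363 + 3859) = 3103*3496 = 10848088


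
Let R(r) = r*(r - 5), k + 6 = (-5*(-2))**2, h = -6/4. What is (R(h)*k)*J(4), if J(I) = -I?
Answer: -3666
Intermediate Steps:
h = -3/2 (h = -6*1/4 = -3/2 ≈ -1.5000)
k = 94 (k = -6 + (-5*(-2))**2 = -6 + 10**2 = -6 + 100 = 94)
R(r) = r*(-5 + r)
(R(h)*k)*J(4) = (-3*(-5 - 3/2)/2*94)*(-1*4) = (-3/2*(-13/2)*94)*(-4) = ((39/4)*94)*(-4) = (1833/2)*(-4) = -3666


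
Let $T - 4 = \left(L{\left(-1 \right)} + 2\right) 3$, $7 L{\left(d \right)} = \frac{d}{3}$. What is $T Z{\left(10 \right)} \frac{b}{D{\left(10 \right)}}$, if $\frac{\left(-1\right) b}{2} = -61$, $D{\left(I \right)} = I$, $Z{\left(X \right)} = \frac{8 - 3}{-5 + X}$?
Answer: $\frac{4209}{35} \approx 120.26$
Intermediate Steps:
$Z{\left(X \right)} = \frac{5}{-5 + X}$
$L{\left(d \right)} = \frac{d}{21}$ ($L{\left(d \right)} = \frac{d \frac{1}{3}}{7} = \frac{\frac{1}{3} d}{7} = \frac{d}{21}$)
$b = 122$ ($b = \left(-2\right) \left(-61\right) = 122$)
$T = \frac{69}{7}$ ($T = 4 + \left(\frac{1}{21} \left(-1\right) + 2\right) 3 = 4 + \left(- \frac{1}{21} + 2\right) 3 = 4 + \frac{41}{21} \cdot 3 = 4 + \frac{41}{7} = \frac{69}{7} \approx 9.8571$)
$T Z{\left(10 \right)} \frac{b}{D{\left(10 \right)}} = \frac{69 \frac{5}{-5 + 10}}{7} \cdot \frac{122}{10} = \frac{69 \cdot \frac{5}{5}}{7} \cdot 122 \cdot \frac{1}{10} = \frac{69 \cdot 5 \cdot \frac{1}{5}}{7} \cdot \frac{61}{5} = \frac{69}{7} \cdot 1 \cdot \frac{61}{5} = \frac{69}{7} \cdot \frac{61}{5} = \frac{4209}{35}$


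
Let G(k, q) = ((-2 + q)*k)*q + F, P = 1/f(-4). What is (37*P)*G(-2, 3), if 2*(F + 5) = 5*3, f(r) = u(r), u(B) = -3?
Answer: 259/6 ≈ 43.167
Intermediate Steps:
f(r) = -3
F = 5/2 (F = -5 + (5*3)/2 = -5 + (1/2)*15 = -5 + 15/2 = 5/2 ≈ 2.5000)
P = -1/3 (P = 1/(-3) = -1/3 ≈ -0.33333)
G(k, q) = 5/2 + k*q*(-2 + q) (G(k, q) = ((-2 + q)*k)*q + 5/2 = (k*(-2 + q))*q + 5/2 = k*q*(-2 + q) + 5/2 = 5/2 + k*q*(-2 + q))
(37*P)*G(-2, 3) = (37*(-1/3))*(5/2 - 2*3**2 - 2*(-2)*3) = -37*(5/2 - 2*9 + 12)/3 = -37*(5/2 - 18 + 12)/3 = -37/3*(-7/2) = 259/6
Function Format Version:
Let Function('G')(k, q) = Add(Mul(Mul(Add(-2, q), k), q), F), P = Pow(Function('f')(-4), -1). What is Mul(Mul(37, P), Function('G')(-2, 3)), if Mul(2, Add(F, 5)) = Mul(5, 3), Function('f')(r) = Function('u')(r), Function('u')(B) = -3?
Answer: Rational(259, 6) ≈ 43.167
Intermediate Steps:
Function('f')(r) = -3
F = Rational(5, 2) (F = Add(-5, Mul(Rational(1, 2), Mul(5, 3))) = Add(-5, Mul(Rational(1, 2), 15)) = Add(-5, Rational(15, 2)) = Rational(5, 2) ≈ 2.5000)
P = Rational(-1, 3) (P = Pow(-3, -1) = Rational(-1, 3) ≈ -0.33333)
Function('G')(k, q) = Add(Rational(5, 2), Mul(k, q, Add(-2, q))) (Function('G')(k, q) = Add(Mul(Mul(Add(-2, q), k), q), Rational(5, 2)) = Add(Mul(Mul(k, Add(-2, q)), q), Rational(5, 2)) = Add(Mul(k, q, Add(-2, q)), Rational(5, 2)) = Add(Rational(5, 2), Mul(k, q, Add(-2, q))))
Mul(Mul(37, P), Function('G')(-2, 3)) = Mul(Mul(37, Rational(-1, 3)), Add(Rational(5, 2), Mul(-2, Pow(3, 2)), Mul(-2, -2, 3))) = Mul(Rational(-37, 3), Add(Rational(5, 2), Mul(-2, 9), 12)) = Mul(Rational(-37, 3), Add(Rational(5, 2), -18, 12)) = Mul(Rational(-37, 3), Rational(-7, 2)) = Rational(259, 6)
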